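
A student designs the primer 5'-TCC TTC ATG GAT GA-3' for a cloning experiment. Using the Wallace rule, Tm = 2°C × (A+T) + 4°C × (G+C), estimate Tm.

Counting bases: C=3, T=5, G=3, A=3
So N_AT = 8 and N_GC = 6.
Tm = 2(8) + 4(6) = 16 + 24 = 40°C

40°C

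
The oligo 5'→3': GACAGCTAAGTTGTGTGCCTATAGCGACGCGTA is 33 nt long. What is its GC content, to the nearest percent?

Counting bases: G=10, T=8, C=7, A=8
G+C = 10 + 7 = 17 out of 33 bases
%GC = 17/33 × 100 = 51.52% ≈ 52%

52%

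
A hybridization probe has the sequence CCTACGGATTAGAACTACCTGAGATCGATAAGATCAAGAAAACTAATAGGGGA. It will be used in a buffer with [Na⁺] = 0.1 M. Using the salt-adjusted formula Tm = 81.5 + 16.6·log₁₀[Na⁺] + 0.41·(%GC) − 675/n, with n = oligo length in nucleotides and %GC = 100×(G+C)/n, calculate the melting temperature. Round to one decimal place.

68.4°C

Length n = 53. Scanning the sequence gives C=9, G=12, A=22, T=10.
G+C = 21, so %GC = 21/53 × 100 = 39.623%
Salt term: 16.6 × (-1) = -16.6
GC term: 0.41 × 39.623 = 16.245; length term: −675/53 = −12.736
Tm = 81.5 + (-16.6) + 16.245 − 12.736 = 68.409 → 68.4°C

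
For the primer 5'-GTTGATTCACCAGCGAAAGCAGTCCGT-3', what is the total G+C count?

14

Scanning the sequence gives A=7, C=7, T=6, G=7.
Total G or C: 7 + 7 = 14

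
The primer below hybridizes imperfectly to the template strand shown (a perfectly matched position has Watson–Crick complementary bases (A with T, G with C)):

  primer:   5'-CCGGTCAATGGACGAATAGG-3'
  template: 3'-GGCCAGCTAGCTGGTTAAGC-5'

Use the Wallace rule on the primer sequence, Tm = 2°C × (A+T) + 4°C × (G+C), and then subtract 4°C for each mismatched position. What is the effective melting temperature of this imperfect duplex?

Primer base counts: A=6, T=3, G=7, C=4 → A+T=9, G+C=11
Perfect-match Tm = 2(9) + 4(11) = 18 + 44 = 62°C
Mismatches (positions where the bases are not complementary): 5 (at positions 7, 10, 14, 18, 19)
Effective Tm = 62 − 5×4 = 62 − 20 = 42°C

42°C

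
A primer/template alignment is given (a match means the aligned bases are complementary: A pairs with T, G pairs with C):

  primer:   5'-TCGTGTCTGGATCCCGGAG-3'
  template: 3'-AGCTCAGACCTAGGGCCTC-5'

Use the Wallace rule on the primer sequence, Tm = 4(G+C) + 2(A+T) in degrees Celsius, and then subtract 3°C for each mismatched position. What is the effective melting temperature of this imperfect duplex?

59°C

Primer base counts: A=2, T=5, G=7, C=5 → A+T=7, G+C=12
Perfect-match Tm = 2(7) + 4(12) = 14 + 48 = 62°C
Mismatches (positions where the bases are not complementary): 1 (at position 4)
Effective Tm = 62 − 1×3 = 62 − 3 = 59°C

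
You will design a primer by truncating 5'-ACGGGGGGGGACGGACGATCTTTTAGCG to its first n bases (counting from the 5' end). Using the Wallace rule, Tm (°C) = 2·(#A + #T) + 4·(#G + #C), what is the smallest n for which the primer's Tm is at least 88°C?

n = 27

First 26 bases: ACGGGGGGGGACGGACGATCTTTTAG → Tm = 84°C (< 88°C)
First 27 bases: ACGGGGGGGGACGGACGATCTTTTAGC → Tm = 88°C (≥ 88°C)
Each additional base adds 2°C (A/T) or 4°C (G/C), so Tm is non-decreasing in n; n = 27 is the first length to reach 88°C.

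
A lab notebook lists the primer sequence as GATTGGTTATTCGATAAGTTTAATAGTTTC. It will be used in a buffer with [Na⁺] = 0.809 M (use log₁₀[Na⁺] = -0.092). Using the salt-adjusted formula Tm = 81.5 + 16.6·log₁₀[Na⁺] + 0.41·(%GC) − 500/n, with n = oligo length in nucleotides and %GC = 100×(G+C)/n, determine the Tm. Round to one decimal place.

74.2°C

Length n = 30. Scanning the sequence gives C=2, A=8, T=14, G=6.
G+C = 8, so %GC = 8/30 × 100 = 26.667%
Salt term: 16.6 × (-0.092) = -1.527
GC term: 0.41 × 26.667 = 10.933; length term: −500/30 = −16.667
Tm = 81.5 + (-1.527) + 10.933 − 16.667 = 74.239 → 74.2°C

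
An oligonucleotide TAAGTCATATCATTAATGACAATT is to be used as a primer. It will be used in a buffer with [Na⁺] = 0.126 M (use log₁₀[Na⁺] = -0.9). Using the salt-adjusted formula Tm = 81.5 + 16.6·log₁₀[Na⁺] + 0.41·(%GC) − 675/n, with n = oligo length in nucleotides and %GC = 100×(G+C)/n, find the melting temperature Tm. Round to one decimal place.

Length n = 24. Counting bases: T=9, C=3, G=2, A=10
G+C = 5, so %GC = 5/24 × 100 = 20.833%
Salt term: 16.6 × (-0.9) = -14.94
GC term: 0.41 × 20.833 = 8.542; length term: −675/24 = −28.125
Tm = 81.5 + (-14.94) + 8.542 − 28.125 = 46.977 → 47.0°C

47.0°C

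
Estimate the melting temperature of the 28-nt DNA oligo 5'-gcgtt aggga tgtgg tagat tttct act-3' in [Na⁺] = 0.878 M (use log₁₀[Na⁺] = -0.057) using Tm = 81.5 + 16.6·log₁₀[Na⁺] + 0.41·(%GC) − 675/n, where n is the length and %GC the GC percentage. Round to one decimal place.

Length n = 28. Base counts: C=3, G=9, A=5, T=11
G+C = 12, so %GC = 12/28 × 100 = 42.857%
Salt term: 16.6 × (-0.057) = -0.946
GC term: 0.41 × 42.857 = 17.571; length term: −675/28 = −24.107
Tm = 81.5 + (-0.946) + 17.571 − 24.107 = 74.018 → 74.0°C

74.0°C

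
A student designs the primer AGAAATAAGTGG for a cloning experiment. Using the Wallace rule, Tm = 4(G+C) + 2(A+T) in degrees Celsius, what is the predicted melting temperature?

32°C

Scanning the sequence gives G=4, A=6, T=2, C=0.
So N_AT = 8 and N_GC = 4.
Tm = 4·4 + 2·8 = 16 + 16 = 32°C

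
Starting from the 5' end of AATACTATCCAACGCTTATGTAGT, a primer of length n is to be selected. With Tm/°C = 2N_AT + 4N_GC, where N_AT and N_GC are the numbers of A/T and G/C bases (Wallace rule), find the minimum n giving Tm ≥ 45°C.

n = 17

First 16 bases: AATACTATCCAACGCT → Tm = 44°C (< 45°C)
First 17 bases: AATACTATCCAACGCTT → Tm = 46°C (≥ 45°C)
Since every base adds ≥2°C, Tm only increases with n, so the threshold is first crossed at n = 17.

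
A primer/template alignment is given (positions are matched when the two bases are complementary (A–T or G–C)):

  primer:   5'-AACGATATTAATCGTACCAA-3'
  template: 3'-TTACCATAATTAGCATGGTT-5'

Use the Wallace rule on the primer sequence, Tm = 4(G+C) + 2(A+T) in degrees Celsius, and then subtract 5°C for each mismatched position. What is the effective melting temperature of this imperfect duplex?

42°C

Primer base counts: A=9, T=5, G=2, C=4 → A+T=14, G+C=6
Perfect-match Tm = 2(14) + 4(6) = 28 + 24 = 52°C
Mismatches (positions where the bases are not complementary): 2 (at positions 3, 5)
Effective Tm = 52 − 2×5 = 52 − 10 = 42°C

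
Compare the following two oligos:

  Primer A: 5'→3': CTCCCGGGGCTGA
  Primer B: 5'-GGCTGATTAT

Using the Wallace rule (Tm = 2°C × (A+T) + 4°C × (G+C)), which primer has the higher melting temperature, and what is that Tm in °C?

Primer A, 46°C

Primer A: A+T=3, G+C=10 → Tm = 2(3)+4(10) = 46°C
Primer B: A+T=6, G+C=4 → Tm = 2(6)+4(4) = 28°C
46°C vs 28°C → primer A is higher.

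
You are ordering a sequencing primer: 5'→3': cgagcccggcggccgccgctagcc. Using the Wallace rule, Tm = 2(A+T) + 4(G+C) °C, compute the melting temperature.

Base counts: C=12, G=9, T=1, A=2
A+T = 3, G+C = 21
Tm = 2×3 + 4×21 = 90°C

90°C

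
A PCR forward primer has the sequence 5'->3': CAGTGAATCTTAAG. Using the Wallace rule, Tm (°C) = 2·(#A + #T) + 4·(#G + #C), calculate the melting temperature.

Counting bases: T=4, G=3, C=2, A=5
So N_AT = 9 and N_GC = 5.
Tm = 2×9 + 4×5 = 38°C

38°C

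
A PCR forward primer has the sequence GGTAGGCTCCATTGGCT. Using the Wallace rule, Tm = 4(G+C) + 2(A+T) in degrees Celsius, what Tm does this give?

54°C

Scanning the sequence gives G=6, C=4, A=2, T=5.
A+T = 7, G+C = 10
Tm = 4·10 + 2·7 = 40 + 14 = 54°C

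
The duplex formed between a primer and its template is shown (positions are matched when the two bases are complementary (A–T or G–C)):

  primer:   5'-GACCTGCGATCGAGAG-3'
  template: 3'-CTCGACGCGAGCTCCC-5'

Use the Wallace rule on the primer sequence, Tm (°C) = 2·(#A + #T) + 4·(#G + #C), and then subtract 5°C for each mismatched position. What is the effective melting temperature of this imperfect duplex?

Primer base counts: A=4, T=2, G=6, C=4 → A+T=6, G+C=10
Perfect-match Tm = 2(6) + 4(10) = 12 + 40 = 52°C
Mismatches (positions where the bases are not complementary): 3 (at positions 3, 9, 15)
Effective Tm = 52 − 3×5 = 52 − 15 = 37°C

37°C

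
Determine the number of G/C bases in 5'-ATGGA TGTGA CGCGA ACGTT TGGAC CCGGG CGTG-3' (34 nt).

21

Base counts: T=7, G=14, A=6, C=7
G+C = 14 + 7 = 21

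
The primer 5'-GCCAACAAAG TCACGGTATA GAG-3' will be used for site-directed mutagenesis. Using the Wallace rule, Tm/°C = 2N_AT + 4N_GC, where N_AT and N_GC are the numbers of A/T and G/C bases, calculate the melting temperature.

68°C

Base counts: A=9, G=6, T=3, C=5
So N_AT = 12 and N_GC = 11.
Tm = 2×12 + 4×11 = 68°C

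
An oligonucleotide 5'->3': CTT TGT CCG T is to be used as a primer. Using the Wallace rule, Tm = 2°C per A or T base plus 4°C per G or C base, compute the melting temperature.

G=2, C=3, A=0, T=5
A+T = 5, G+C = 5
Tm = 2×5 + 4×5 = 30°C

30°C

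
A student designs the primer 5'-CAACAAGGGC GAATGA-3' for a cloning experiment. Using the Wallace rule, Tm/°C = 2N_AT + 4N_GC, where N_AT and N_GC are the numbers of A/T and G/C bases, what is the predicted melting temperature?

Base counts: A=7, C=3, T=1, G=5
So N_AT = 8 and N_GC = 8.
Tm = 2(8) + 4(8) = 16 + 32 = 48°C

48°C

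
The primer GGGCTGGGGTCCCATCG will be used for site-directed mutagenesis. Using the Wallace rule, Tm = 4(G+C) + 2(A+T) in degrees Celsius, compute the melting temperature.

G=8, A=1, T=3, C=5
AT pairs contribute 4, GC pairs contribute 13.
Tm = 2×4 + 4×13 = 60°C

60°C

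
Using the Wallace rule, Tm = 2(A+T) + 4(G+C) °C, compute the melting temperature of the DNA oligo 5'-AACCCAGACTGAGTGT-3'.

48°C

Scanning the sequence gives A=5, C=4, G=4, T=3.
A+T = 8, G+C = 8
Tm = 2(8) + 4(8) = 16 + 32 = 48°C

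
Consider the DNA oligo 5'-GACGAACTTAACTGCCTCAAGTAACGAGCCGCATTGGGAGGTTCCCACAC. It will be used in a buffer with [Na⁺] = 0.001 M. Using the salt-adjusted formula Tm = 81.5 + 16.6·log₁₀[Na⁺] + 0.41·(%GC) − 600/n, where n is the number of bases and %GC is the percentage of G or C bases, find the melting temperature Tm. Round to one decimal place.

41.8°C

Length n = 50. Counting bases: G=12, C=15, A=14, T=9
G+C = 27, so %GC = 27/50 × 100 = 54%
Salt term: 16.6 × (-3) = -49.8
GC term: 0.41 × 54 = 22.14; length term: −600/50 = −12
Tm = 81.5 + (-49.8) + 22.14 − 12 = 41.84 → 41.8°C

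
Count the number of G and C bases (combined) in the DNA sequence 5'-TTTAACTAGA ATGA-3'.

G=2, T=5, C=1, A=6
G+C = 2 + 1 = 3

3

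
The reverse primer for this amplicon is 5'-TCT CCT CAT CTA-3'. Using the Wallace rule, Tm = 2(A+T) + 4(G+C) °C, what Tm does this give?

Scanning the sequence gives G=0, T=5, C=5, A=2.
A+T = 7, G+C = 5
Tm = 4·5 + 2·7 = 20 + 14 = 34°C

34°C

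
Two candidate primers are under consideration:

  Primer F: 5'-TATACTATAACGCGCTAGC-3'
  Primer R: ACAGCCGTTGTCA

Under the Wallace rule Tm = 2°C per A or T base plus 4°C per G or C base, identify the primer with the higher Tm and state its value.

Primer F, 54°C

Primer F: A+T=11, G+C=8 → Tm = 2(11)+4(8) = 54°C
Primer R: A+T=6, G+C=7 → Tm = 2(6)+4(7) = 40°C
54°C vs 40°C → primer F is higher.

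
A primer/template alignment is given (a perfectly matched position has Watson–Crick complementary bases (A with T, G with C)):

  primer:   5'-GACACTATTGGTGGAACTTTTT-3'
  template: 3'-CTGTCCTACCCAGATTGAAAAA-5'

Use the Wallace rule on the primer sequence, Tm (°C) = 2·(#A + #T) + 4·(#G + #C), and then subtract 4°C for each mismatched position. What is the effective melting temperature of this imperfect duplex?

40°C

Primer base counts: A=5, T=9, G=5, C=3 → A+T=14, G+C=8
Perfect-match Tm = 2(14) + 4(8) = 28 + 32 = 60°C
Mismatches (positions where the bases are not complementary): 5 (at positions 5, 6, 9, 13, 14)
Effective Tm = 60 − 5×4 = 60 − 20 = 40°C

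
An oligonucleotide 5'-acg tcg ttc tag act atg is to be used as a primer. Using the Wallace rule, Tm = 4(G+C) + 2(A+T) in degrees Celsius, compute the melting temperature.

52°C

Counting bases: C=4, T=6, A=4, G=4
AT pairs contribute 10, GC pairs contribute 8.
Tm = 4·8 + 2·10 = 32 + 20 = 52°C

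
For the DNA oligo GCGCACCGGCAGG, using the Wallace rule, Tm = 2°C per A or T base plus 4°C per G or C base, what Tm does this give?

Scanning the sequence gives G=6, C=5, A=2, T=0.
AT pairs contribute 2, GC pairs contribute 11.
Tm = 2(2) + 4(11) = 4 + 44 = 48°C

48°C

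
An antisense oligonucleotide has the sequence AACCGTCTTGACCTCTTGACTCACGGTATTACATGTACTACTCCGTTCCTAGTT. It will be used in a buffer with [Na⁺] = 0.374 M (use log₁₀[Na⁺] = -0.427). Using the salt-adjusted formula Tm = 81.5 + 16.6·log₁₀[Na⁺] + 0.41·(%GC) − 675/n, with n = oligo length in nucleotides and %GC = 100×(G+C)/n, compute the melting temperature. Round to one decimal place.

Length n = 54. T=19, A=11, G=8, C=16
G+C = 24, so %GC = 24/54 × 100 = 44.444%
Salt term: 16.6 × (-0.427) = -7.088
GC term: 0.41 × 44.444 = 18.222; length term: −675/54 = −12.5
Tm = 81.5 + (-7.088) + 18.222 − 12.5 = 80.134 → 80.1°C

80.1°C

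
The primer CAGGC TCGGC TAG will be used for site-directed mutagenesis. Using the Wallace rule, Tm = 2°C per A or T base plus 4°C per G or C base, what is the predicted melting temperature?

44°C

T=2, A=2, G=5, C=4
A+T = 4, G+C = 9
Tm = 4·9 + 2·4 = 36 + 8 = 44°C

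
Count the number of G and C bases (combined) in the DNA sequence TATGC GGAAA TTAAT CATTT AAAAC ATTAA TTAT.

6

G=3, A=15, T=13, C=3
Total G or C: 3 + 3 = 6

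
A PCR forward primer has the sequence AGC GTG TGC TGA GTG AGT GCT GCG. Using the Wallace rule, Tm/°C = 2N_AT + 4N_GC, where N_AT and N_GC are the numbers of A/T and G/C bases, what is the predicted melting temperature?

Scanning the sequence gives G=11, T=6, C=4, A=3.
AT pairs contribute 9, GC pairs contribute 15.
Tm = 4·15 + 2·9 = 60 + 18 = 78°C

78°C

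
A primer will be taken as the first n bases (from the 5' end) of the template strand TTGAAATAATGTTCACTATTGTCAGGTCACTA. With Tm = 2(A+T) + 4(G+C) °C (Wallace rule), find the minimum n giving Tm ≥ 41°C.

First 16 bases: TTGAAATAATGTTCAC → Tm = 40°C (< 41°C)
First 17 bases: TTGAAATAATGTTCACT → Tm = 42°C (≥ 41°C)
Since every base adds ≥2°C, Tm only increases with n, so the threshold is first crossed at n = 17.

n = 17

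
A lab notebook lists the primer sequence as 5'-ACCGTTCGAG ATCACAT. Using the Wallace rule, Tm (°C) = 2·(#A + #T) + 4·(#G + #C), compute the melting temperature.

50°C

T=4, A=5, C=5, G=3
A+T = 9, G+C = 8
Tm = 2(9) + 4(8) = 18 + 32 = 50°C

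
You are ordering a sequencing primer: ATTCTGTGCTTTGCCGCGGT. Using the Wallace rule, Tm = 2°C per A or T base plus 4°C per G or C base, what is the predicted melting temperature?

62°C

Base counts: A=1, C=5, G=6, T=8
So N_AT = 9 and N_GC = 11.
Tm = 2(9) + 4(11) = 18 + 44 = 62°C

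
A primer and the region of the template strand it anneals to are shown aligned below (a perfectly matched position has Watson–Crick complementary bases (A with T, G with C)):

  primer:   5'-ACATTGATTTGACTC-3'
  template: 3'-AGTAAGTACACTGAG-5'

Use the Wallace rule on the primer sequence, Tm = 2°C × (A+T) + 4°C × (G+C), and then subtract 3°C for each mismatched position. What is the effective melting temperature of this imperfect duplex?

31°C

Primer base counts: A=4, T=6, G=2, C=3 → A+T=10, G+C=5
Perfect-match Tm = 2(10) + 4(5) = 20 + 20 = 40°C
Mismatches (positions where the bases are not complementary): 3 (at positions 1, 6, 9)
Effective Tm = 40 − 3×3 = 40 − 9 = 31°C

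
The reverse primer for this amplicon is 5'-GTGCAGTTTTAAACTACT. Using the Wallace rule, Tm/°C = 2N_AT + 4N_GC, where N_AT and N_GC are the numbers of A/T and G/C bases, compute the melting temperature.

48°C

Base counts: T=7, G=3, A=5, C=3
A+T = 12, G+C = 6
Tm = 2×12 + 4×6 = 48°C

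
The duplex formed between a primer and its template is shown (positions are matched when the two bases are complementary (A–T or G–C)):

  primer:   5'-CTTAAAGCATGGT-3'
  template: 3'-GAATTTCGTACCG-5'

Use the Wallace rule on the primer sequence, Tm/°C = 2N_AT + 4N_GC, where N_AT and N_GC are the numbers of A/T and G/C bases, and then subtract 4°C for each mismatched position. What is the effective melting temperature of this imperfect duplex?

Primer base counts: A=4, T=4, G=3, C=2 → A+T=8, G+C=5
Perfect-match Tm = 2(8) + 4(5) = 16 + 20 = 36°C
Mismatches (positions where the bases are not complementary): 1 (at position 13)
Effective Tm = 36 − 1×4 = 36 − 4 = 32°C

32°C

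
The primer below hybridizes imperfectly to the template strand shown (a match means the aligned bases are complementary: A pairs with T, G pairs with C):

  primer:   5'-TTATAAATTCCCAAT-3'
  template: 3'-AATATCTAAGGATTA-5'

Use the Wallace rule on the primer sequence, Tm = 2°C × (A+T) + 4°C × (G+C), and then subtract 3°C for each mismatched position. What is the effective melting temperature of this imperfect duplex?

30°C

Primer base counts: A=6, T=6, G=0, C=3 → A+T=12, G+C=3
Perfect-match Tm = 2(12) + 4(3) = 24 + 12 = 36°C
Mismatches (positions where the bases are not complementary): 2 (at positions 6, 12)
Effective Tm = 36 − 2×3 = 36 − 6 = 30°C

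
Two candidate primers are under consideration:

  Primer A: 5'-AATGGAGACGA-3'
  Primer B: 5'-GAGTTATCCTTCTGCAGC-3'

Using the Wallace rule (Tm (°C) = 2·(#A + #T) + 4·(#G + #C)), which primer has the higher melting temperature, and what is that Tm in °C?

Primer B, 54°C

Primer A: A+T=6, G+C=5 → Tm = 2(6)+4(5) = 32°C
Primer B: A+T=9, G+C=9 → Tm = 2(9)+4(9) = 54°C
32°C vs 54°C → primer B is higher.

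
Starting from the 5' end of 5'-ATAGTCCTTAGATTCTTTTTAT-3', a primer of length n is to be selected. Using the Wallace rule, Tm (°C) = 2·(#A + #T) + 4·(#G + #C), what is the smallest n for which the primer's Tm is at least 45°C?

First 17 bases: ATAGTCCTTAGATTCTT → Tm = 44°C (< 45°C)
First 18 bases: ATAGTCCTTAGATTCTTT → Tm = 46°C (≥ 45°C)
Since every base adds ≥2°C, Tm only increases with n, so the threshold is first crossed at n = 18.

n = 18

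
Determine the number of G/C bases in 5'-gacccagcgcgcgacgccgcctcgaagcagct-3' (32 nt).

Base counts: T=2, C=14, G=10, A=6
G+C = 10 + 14 = 24

24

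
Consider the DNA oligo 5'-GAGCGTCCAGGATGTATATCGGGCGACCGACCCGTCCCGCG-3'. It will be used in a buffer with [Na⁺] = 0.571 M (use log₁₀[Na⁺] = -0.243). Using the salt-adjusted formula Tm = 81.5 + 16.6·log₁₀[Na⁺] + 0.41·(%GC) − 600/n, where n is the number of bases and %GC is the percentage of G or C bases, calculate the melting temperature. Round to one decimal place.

Length n = 41. Base counts: T=6, A=7, C=14, G=14
G+C = 28, so %GC = 28/41 × 100 = 68.293%
Salt term: 16.6 × (-0.243) = -4.034
GC term: 0.41 × 68.293 = 28; length term: −600/41 = −14.634
Tm = 81.5 + (-4.034) + 28 − 14.634 = 90.832 → 90.8°C

90.8°C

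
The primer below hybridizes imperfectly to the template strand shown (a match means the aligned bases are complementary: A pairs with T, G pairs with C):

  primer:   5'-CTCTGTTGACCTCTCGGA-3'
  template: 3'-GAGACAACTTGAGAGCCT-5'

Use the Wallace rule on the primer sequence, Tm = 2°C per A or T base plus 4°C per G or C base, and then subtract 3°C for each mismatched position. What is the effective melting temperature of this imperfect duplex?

53°C

Primer base counts: A=2, T=6, G=4, C=6 → A+T=8, G+C=10
Perfect-match Tm = 2(8) + 4(10) = 16 + 40 = 56°C
Mismatches (positions where the bases are not complementary): 1 (at position 10)
Effective Tm = 56 − 1×3 = 56 − 3 = 53°C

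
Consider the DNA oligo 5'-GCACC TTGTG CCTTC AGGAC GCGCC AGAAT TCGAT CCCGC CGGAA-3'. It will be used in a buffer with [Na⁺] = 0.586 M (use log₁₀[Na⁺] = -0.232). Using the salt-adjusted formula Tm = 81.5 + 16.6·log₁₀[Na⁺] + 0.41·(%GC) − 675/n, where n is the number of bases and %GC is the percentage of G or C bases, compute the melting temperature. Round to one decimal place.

88.2°C

Length n = 45. T=8, A=9, G=12, C=16
G+C = 28, so %GC = 28/45 × 100 = 62.222%
Salt term: 16.6 × (-0.232) = -3.851
GC term: 0.41 × 62.222 = 25.511; length term: −675/45 = −15
Tm = 81.5 + (-3.851) + 25.511 − 15 = 88.16 → 88.2°C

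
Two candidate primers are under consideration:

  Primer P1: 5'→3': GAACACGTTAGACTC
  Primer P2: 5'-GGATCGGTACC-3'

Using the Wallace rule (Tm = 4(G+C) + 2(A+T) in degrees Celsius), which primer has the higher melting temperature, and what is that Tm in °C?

Primer P1: A+T=8, G+C=7 → Tm = 2(8)+4(7) = 44°C
Primer P2: A+T=4, G+C=7 → Tm = 2(4)+4(7) = 36°C
44°C vs 36°C → primer P1 is higher.

Primer P1, 44°C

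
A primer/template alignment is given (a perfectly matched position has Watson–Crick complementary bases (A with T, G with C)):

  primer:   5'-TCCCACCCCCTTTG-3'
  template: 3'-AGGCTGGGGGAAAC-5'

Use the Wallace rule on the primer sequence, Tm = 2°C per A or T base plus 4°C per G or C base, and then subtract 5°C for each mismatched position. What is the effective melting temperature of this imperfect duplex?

Primer base counts: A=1, T=4, G=1, C=8 → A+T=5, G+C=9
Perfect-match Tm = 2(5) + 4(9) = 10 + 36 = 46°C
Mismatches (positions where the bases are not complementary): 1 (at position 4)
Effective Tm = 46 − 1×5 = 46 − 5 = 41°C

41°C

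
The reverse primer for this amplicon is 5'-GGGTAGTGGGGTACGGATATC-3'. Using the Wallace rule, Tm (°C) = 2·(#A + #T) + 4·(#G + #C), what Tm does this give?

Base counts: T=5, C=2, A=4, G=10
AT pairs contribute 9, GC pairs contribute 12.
Tm = 4·12 + 2·9 = 48 + 18 = 66°C

66°C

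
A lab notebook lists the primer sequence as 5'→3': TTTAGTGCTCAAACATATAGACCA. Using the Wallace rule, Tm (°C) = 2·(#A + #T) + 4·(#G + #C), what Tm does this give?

Scanning the sequence gives G=3, A=9, C=5, T=7.
A+T = 16, G+C = 8
Tm = 2(16) + 4(8) = 32 + 32 = 64°C

64°C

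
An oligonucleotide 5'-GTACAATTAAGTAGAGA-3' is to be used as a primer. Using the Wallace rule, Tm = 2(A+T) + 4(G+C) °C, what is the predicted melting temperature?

A=8, T=4, G=4, C=1
So N_AT = 12 and N_GC = 5.
Tm = 2×12 + 4×5 = 44°C

44°C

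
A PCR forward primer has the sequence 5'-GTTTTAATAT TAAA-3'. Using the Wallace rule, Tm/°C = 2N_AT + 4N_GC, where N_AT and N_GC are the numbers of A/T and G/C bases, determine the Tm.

30°C

A=6, G=1, C=0, T=7
So N_AT = 13 and N_GC = 1.
Tm = 2×13 + 4×1 = 30°C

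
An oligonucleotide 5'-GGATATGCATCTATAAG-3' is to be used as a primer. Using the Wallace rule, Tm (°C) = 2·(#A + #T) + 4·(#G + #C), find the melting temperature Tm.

Scanning the sequence gives T=5, A=6, G=4, C=2.
AT pairs contribute 11, GC pairs contribute 6.
Tm = 2(11) + 4(6) = 22 + 24 = 46°C

46°C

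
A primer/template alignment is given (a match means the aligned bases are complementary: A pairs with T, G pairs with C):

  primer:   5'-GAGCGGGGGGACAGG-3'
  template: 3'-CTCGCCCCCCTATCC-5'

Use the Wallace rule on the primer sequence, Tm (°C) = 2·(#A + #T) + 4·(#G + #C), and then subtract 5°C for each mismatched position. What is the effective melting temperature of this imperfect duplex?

Primer base counts: A=3, T=0, G=10, C=2 → A+T=3, G+C=12
Perfect-match Tm = 2(3) + 4(12) = 6 + 48 = 54°C
Mismatches (positions where the bases are not complementary): 1 (at position 12)
Effective Tm = 54 − 1×5 = 54 − 5 = 49°C

49°C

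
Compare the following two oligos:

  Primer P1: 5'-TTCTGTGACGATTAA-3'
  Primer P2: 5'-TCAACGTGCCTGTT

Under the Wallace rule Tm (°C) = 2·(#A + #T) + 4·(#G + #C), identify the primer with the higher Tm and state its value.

Primer P1: A+T=10, G+C=5 → Tm = 2(10)+4(5) = 40°C
Primer P2: A+T=7, G+C=7 → Tm = 2(7)+4(7) = 42°C
40°C vs 42°C → primer P2 is higher.

Primer P2, 42°C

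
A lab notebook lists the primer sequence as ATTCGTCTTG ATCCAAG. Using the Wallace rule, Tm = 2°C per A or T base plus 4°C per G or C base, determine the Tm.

48°C

Base counts: C=4, G=3, T=6, A=4
So N_AT = 10 and N_GC = 7.
Tm = 2(10) + 4(7) = 20 + 28 = 48°C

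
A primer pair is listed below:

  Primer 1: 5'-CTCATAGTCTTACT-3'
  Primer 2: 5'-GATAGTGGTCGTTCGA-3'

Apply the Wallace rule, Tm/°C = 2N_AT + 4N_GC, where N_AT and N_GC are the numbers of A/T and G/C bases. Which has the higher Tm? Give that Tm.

Primer 2, 48°C

Primer 1: A+T=9, G+C=5 → Tm = 2(9)+4(5) = 38°C
Primer 2: A+T=8, G+C=8 → Tm = 2(8)+4(8) = 48°C
38°C vs 48°C → primer 2 is higher.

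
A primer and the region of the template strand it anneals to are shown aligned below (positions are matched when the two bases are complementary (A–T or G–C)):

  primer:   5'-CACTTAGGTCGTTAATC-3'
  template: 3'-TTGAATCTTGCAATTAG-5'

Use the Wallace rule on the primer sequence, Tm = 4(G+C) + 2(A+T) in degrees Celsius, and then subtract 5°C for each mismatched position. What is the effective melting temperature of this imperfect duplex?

Primer base counts: A=4, T=6, G=3, C=4 → A+T=10, G+C=7
Perfect-match Tm = 2(10) + 4(7) = 20 + 28 = 48°C
Mismatches (positions where the bases are not complementary): 3 (at positions 1, 8, 9)
Effective Tm = 48 − 3×5 = 48 − 15 = 33°C

33°C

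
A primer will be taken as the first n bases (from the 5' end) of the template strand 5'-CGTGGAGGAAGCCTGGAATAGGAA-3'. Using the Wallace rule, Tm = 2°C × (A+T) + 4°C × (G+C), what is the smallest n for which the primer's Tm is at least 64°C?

First 20 bases: CGTGGAGGAAGCCTGGAATA → Tm = 62°C (< 64°C)
First 21 bases: CGTGGAGGAAGCCTGGAATAG → Tm = 66°C (≥ 64°C)
Each additional base adds 2°C (A/T) or 4°C (G/C), so Tm is non-decreasing in n; n = 21 is the first length to reach 64°C.

n = 21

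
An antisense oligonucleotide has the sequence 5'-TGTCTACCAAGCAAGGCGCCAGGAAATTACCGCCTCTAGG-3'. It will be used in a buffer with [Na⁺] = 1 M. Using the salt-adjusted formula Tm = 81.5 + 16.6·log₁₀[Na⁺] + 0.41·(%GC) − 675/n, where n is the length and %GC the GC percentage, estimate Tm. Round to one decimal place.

87.2°C

Length n = 40. T=7, A=11, G=10, C=12
G+C = 22, so %GC = 22/40 × 100 = 55%
Salt term: 16.6 × (0) = 0
GC term: 0.41 × 55 = 22.55; length term: −675/40 = −16.875
Tm = 81.5 + (0) + 22.55 − 16.875 = 87.175 → 87.2°C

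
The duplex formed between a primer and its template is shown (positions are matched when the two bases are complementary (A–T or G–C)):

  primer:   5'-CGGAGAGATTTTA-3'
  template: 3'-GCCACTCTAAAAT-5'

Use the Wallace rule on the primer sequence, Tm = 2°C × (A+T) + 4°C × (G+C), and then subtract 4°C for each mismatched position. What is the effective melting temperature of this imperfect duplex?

32°C

Primer base counts: A=4, T=4, G=4, C=1 → A+T=8, G+C=5
Perfect-match Tm = 2(8) + 4(5) = 16 + 20 = 36°C
Mismatches (positions where the bases are not complementary): 1 (at position 4)
Effective Tm = 36 − 1×4 = 36 − 4 = 32°C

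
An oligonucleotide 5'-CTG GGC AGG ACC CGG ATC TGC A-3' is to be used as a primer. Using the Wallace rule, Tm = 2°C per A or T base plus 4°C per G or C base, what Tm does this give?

74°C

Base counts: T=3, G=8, C=7, A=4
So N_AT = 7 and N_GC = 15.
Tm = 2(7) + 4(15) = 14 + 60 = 74°C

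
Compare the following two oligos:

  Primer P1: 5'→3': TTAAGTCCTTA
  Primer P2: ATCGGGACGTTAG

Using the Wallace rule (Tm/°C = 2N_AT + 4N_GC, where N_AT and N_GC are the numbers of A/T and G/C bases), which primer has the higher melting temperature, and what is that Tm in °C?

Primer P1: A+T=8, G+C=3 → Tm = 2(8)+4(3) = 28°C
Primer P2: A+T=6, G+C=7 → Tm = 2(6)+4(7) = 40°C
28°C vs 40°C → primer P2 is higher.

Primer P2, 40°C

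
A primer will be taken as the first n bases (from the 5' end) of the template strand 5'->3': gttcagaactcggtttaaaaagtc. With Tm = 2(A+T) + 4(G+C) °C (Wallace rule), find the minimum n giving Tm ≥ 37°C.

n = 13

First 12 bases: GTTCAGAACTCG → Tm = 36°C (< 37°C)
First 13 bases: GTTCAGAACTCGG → Tm = 40°C (≥ 37°C)
Since every base adds ≥2°C, Tm only increases with n, so the threshold is first crossed at n = 13.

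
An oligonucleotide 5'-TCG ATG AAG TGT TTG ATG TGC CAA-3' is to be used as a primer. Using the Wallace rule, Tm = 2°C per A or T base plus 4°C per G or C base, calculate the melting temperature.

A=6, C=3, G=7, T=8
AT pairs contribute 14, GC pairs contribute 10.
Tm = 4·10 + 2·14 = 40 + 28 = 68°C

68°C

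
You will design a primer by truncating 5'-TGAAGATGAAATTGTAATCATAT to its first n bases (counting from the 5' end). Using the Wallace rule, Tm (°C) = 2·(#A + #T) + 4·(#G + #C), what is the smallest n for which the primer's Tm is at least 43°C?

n = 18

First 17 bases: TGAAGATGAAATTGTAA → Tm = 42°C (< 43°C)
First 18 bases: TGAAGATGAAATTGTAAT → Tm = 44°C (≥ 43°C)
Each additional base adds 2°C (A/T) or 4°C (G/C), so Tm is non-decreasing in n; n = 18 is the first length to reach 43°C.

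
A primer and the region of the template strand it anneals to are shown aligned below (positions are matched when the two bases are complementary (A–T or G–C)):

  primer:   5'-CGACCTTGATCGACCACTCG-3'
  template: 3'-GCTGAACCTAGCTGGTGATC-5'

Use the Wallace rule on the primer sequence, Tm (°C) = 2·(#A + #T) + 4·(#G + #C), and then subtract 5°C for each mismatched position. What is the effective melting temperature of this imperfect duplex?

49°C

Primer base counts: A=4, T=4, G=4, C=8 → A+T=8, G+C=12
Perfect-match Tm = 2(8) + 4(12) = 16 + 48 = 64°C
Mismatches (positions where the bases are not complementary): 3 (at positions 5, 7, 19)
Effective Tm = 64 − 3×5 = 64 − 15 = 49°C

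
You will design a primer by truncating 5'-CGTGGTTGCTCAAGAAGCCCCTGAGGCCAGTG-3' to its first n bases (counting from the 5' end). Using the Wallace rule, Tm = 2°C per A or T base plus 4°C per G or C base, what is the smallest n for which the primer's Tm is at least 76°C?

First 23 bases: CGTGGTTGCTCAAGAAGCCCCTG → Tm = 74°C (< 76°C)
First 24 bases: CGTGGTTGCTCAAGAAGCCCCTGA → Tm = 76°C (≥ 76°C)
Since every base adds ≥2°C, Tm only increases with n, so the threshold is first crossed at n = 24.

n = 24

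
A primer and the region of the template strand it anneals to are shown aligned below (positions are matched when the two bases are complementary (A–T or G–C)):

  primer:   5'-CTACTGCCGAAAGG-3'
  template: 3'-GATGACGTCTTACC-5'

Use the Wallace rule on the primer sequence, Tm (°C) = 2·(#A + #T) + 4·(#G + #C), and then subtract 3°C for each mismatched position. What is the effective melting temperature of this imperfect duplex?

38°C

Primer base counts: A=4, T=2, G=4, C=4 → A+T=6, G+C=8
Perfect-match Tm = 2(6) + 4(8) = 12 + 32 = 44°C
Mismatches (positions where the bases are not complementary): 2 (at positions 8, 12)
Effective Tm = 44 − 2×3 = 44 − 6 = 38°C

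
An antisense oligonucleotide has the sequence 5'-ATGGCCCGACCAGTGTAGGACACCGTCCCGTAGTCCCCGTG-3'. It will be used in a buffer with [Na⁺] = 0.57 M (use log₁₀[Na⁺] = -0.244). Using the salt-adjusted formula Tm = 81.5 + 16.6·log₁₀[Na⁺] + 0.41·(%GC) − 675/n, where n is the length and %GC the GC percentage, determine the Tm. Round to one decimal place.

88.0°C

Length n = 41. Base counts: C=15, T=7, A=7, G=12
G+C = 27, so %GC = 27/41 × 100 = 65.854%
Salt term: 16.6 × (-0.244) = -4.05
GC term: 0.41 × 65.854 = 27; length term: −675/41 = −16.463
Tm = 81.5 + (-4.05) + 27 − 16.463 = 87.987 → 88.0°C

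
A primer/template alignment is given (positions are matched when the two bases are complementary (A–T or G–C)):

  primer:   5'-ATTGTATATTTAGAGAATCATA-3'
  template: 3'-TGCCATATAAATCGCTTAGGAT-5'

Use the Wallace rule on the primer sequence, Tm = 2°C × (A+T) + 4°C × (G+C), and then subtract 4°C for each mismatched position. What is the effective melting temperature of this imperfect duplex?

36°C

Primer base counts: A=9, T=9, G=3, C=1 → A+T=18, G+C=4
Perfect-match Tm = 2(18) + 4(4) = 36 + 16 = 52°C
Mismatches (positions where the bases are not complementary): 4 (at positions 2, 3, 14, 20)
Effective Tm = 52 − 4×4 = 52 − 16 = 36°C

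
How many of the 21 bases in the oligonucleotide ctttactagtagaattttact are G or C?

Base counts: T=10, G=2, A=6, C=3
Total G or C: 2 + 3 = 5

5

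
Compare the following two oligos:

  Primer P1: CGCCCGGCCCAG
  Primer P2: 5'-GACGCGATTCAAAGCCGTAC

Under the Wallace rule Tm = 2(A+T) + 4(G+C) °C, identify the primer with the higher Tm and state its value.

Primer P2, 62°C

Primer P1: A+T=1, G+C=11 → Tm = 2(1)+4(11) = 46°C
Primer P2: A+T=9, G+C=11 → Tm = 2(9)+4(11) = 62°C
46°C vs 62°C → primer P2 is higher.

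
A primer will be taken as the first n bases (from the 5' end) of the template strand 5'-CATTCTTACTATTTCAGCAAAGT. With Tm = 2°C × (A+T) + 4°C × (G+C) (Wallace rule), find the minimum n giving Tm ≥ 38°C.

First 14 bases: CATTCTTACTATTT → Tm = 34°C (< 38°C)
First 15 bases: CATTCTTACTATTTC → Tm = 38°C (≥ 38°C)
Since every base adds ≥2°C, Tm only increases with n, so the threshold is first crossed at n = 15.

n = 15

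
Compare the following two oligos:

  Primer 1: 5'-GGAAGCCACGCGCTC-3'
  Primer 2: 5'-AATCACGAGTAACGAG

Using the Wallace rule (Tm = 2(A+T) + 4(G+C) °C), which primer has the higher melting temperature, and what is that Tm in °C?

Primer 1: A+T=4, G+C=11 → Tm = 2(4)+4(11) = 52°C
Primer 2: A+T=9, G+C=7 → Tm = 2(9)+4(7) = 46°C
52°C vs 46°C → primer 1 is higher.

Primer 1, 52°C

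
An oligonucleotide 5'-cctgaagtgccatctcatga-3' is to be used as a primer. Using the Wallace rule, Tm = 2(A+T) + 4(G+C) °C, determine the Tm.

60°C

Base counts: C=6, G=4, A=5, T=5
A+T = 10, G+C = 10
Tm = 2(10) + 4(10) = 20 + 40 = 60°C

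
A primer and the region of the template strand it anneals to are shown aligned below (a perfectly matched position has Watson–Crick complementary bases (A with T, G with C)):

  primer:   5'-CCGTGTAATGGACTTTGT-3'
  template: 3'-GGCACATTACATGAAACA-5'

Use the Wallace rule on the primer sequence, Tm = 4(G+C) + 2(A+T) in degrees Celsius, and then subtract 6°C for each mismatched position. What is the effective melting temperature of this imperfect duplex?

Primer base counts: A=3, T=7, G=5, C=3 → A+T=10, G+C=8
Perfect-match Tm = 2(10) + 4(8) = 20 + 32 = 52°C
Mismatches (positions where the bases are not complementary): 1 (at position 11)
Effective Tm = 52 − 1×6 = 52 − 6 = 46°C

46°C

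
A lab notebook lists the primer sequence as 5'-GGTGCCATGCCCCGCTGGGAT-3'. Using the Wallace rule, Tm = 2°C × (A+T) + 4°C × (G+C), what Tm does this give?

72°C

T=4, A=2, C=7, G=8
So N_AT = 6 and N_GC = 15.
Tm = 2×6 + 4×15 = 72°C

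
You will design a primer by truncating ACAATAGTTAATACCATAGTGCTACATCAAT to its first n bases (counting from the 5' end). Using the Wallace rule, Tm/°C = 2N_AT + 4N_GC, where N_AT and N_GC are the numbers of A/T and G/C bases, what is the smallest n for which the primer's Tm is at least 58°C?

n = 22

First 21 bases: ACAATAGTTAATACCATAGTG → Tm = 54°C (< 58°C)
First 22 bases: ACAATAGTTAATACCATAGTGC → Tm = 58°C (≥ 58°C)
Each additional base adds 2°C (A/T) or 4°C (G/C), so Tm is non-decreasing in n; n = 22 is the first length to reach 58°C.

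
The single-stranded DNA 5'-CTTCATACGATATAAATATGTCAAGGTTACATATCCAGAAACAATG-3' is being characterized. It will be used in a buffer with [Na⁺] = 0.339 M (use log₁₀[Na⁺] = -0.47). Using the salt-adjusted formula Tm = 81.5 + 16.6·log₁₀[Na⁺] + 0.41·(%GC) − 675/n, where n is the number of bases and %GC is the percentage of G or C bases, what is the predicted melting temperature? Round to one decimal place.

Length n = 46. A=19, C=8, G=6, T=13
G+C = 14, so %GC = 14/46 × 100 = 30.435%
Salt term: 16.6 × (-0.47) = -7.802
GC term: 0.41 × 30.435 = 12.478; length term: −675/46 = −14.674
Tm = 81.5 + (-7.802) + 12.478 − 14.674 = 71.502 → 71.5°C

71.5°C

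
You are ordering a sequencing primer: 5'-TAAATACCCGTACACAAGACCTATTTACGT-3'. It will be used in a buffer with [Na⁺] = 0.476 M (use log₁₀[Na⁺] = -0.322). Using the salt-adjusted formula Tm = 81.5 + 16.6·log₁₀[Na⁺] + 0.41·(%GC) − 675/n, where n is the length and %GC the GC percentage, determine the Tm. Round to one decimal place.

68.7°C

Length n = 30. Scanning the sequence gives T=8, A=11, G=3, C=8.
G+C = 11, so %GC = 11/30 × 100 = 36.667%
Salt term: 16.6 × (-0.322) = -5.345
GC term: 0.41 × 36.667 = 15.033; length term: −675/30 = −22.5
Tm = 81.5 + (-5.345) + 15.033 − 22.5 = 68.688 → 68.7°C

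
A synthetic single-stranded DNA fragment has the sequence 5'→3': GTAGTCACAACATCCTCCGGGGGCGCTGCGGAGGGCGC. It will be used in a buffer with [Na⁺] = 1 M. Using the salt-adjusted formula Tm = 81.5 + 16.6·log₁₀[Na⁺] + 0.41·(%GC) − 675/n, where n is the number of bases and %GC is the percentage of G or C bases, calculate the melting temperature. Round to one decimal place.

92.9°C

Length n = 38. Counting bases: A=6, G=15, C=12, T=5
G+C = 27, so %GC = 27/38 × 100 = 71.053%
Salt term: 16.6 × (0) = 0
GC term: 0.41 × 71.053 = 29.132; length term: −675/38 = −17.763
Tm = 81.5 + (0) + 29.132 − 17.763 = 92.869 → 92.9°C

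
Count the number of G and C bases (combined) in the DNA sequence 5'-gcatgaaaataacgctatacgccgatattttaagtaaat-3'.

12

Scanning the sequence gives G=6, A=16, T=11, C=6.
G+C = 6 + 6 = 12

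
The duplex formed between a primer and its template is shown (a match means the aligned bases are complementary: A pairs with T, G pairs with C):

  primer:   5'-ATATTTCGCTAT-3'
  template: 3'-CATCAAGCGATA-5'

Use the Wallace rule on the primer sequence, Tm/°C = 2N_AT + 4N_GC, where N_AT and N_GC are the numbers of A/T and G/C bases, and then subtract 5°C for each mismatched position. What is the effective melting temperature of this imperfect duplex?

20°C

Primer base counts: A=3, T=6, G=1, C=2 → A+T=9, G+C=3
Perfect-match Tm = 2(9) + 4(3) = 18 + 12 = 30°C
Mismatches (positions where the bases are not complementary): 2 (at positions 1, 4)
Effective Tm = 30 − 2×5 = 30 − 10 = 20°C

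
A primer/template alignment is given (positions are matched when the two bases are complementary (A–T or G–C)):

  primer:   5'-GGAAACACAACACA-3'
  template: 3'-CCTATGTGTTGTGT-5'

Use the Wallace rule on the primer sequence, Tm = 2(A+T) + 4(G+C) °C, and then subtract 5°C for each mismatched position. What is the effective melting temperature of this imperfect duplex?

Primer base counts: A=8, T=0, G=2, C=4 → A+T=8, G+C=6
Perfect-match Tm = 2(8) + 4(6) = 16 + 24 = 40°C
Mismatches (positions where the bases are not complementary): 1 (at position 4)
Effective Tm = 40 − 1×5 = 40 − 5 = 35°C

35°C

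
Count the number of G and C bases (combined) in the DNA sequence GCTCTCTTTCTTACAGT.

7

Base counts: G=2, C=5, T=8, A=2
Total G or C: 2 + 5 = 7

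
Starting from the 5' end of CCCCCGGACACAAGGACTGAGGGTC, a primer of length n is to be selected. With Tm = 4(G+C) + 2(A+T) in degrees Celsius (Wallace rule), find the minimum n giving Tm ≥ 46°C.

n = 14

First 13 bases: CCCCCGGACACAA → Tm = 44°C (< 46°C)
First 14 bases: CCCCCGGACACAAG → Tm = 48°C (≥ 46°C)
Since every base adds ≥2°C, Tm only increases with n, so the threshold is first crossed at n = 14.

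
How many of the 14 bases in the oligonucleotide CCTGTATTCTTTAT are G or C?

4

T=8, A=2, G=1, C=3
Total G or C: 1 + 3 = 4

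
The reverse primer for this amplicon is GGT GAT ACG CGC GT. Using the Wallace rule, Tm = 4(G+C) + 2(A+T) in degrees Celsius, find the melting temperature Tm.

Base counts: C=3, T=3, G=6, A=2
AT pairs contribute 5, GC pairs contribute 9.
Tm = 4·9 + 2·5 = 36 + 10 = 46°C

46°C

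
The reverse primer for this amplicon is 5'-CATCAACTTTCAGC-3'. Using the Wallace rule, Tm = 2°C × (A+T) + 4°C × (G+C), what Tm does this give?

40°C

G=1, A=4, T=4, C=5
A+T = 8, G+C = 6
Tm = 2×8 + 4×6 = 40°C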